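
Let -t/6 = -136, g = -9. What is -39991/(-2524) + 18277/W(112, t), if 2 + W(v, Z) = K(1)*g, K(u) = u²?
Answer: -45691247/27764 ≈ -1645.7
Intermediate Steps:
t = 816 (t = -6*(-136) = 816)
W(v, Z) = -11 (W(v, Z) = -2 + 1²*(-9) = -2 + 1*(-9) = -2 - 9 = -11)
-39991/(-2524) + 18277/W(112, t) = -39991/(-2524) + 18277/(-11) = -39991*(-1/2524) + 18277*(-1/11) = 39991/2524 - 18277/11 = -45691247/27764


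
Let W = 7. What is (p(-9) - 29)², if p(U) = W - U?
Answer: 169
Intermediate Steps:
p(U) = 7 - U
(p(-9) - 29)² = ((7 - 1*(-9)) - 29)² = ((7 + 9) - 29)² = (16 - 29)² = (-13)² = 169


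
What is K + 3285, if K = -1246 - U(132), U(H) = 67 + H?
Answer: 1840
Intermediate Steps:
K = -1445 (K = -1246 - (67 + 132) = -1246 - 1*199 = -1246 - 199 = -1445)
K + 3285 = -1445 + 3285 = 1840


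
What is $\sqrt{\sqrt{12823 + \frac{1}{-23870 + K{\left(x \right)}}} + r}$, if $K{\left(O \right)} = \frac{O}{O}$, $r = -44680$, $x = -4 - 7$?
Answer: $\frac{\sqrt{-25455498913480 + 23869 \sqrt{7305637007634}}}{23869} \approx 211.11 i$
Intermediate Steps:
$x = -11$
$K{\left(O \right)} = 1$
$\sqrt{\sqrt{12823 + \frac{1}{-23870 + K{\left(x \right)}}} + r} = \sqrt{\sqrt{12823 + \frac{1}{-23870 + 1}} - 44680} = \sqrt{\sqrt{12823 + \frac{1}{-23869}} - 44680} = \sqrt{\sqrt{12823 - \frac{1}{23869}} - 44680} = \sqrt{\sqrt{\frac{306072186}{23869}} - 44680} = \sqrt{\frac{\sqrt{7305637007634}}{23869} - 44680} = \sqrt{-44680 + \frac{\sqrt{7305637007634}}{23869}}$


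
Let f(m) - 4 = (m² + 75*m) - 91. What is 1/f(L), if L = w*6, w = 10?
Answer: 1/8013 ≈ 0.00012480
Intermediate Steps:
L = 60 (L = 10*6 = 60)
f(m) = -87 + m² + 75*m (f(m) = 4 + ((m² + 75*m) - 91) = 4 + (-91 + m² + 75*m) = -87 + m² + 75*m)
1/f(L) = 1/(-87 + 60² + 75*60) = 1/(-87 + 3600 + 4500) = 1/8013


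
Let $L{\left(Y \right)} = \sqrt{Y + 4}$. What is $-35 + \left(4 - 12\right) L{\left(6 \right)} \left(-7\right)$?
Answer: $-35 + 56 \sqrt{10} \approx 142.09$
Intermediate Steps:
$L{\left(Y \right)} = \sqrt{4 + Y}$
$-35 + \left(4 - 12\right) L{\left(6 \right)} \left(-7\right) = -35 + \left(4 - 12\right) \sqrt{4 + 6} \left(-7\right) = -35 + \left(4 - 12\right) \sqrt{10} \left(-7\right) = -35 - 8 \left(- 7 \sqrt{10}\right) = -35 + 56 \sqrt{10}$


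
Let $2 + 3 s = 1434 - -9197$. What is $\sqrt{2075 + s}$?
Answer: $53 \sqrt{2} \approx 74.953$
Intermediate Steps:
$s = 3543$ ($s = - \frac{2}{3} + \frac{1434 - -9197}{3} = - \frac{2}{3} + \frac{1434 + 9197}{3} = - \frac{2}{3} + \frac{1}{3} \cdot 10631 = - \frac{2}{3} + \frac{10631}{3} = 3543$)
$\sqrt{2075 + s} = \sqrt{2075 + 3543} = \sqrt{5618} = 53 \sqrt{2}$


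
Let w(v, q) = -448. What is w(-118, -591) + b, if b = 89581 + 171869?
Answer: 261002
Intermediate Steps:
b = 261450
w(-118, -591) + b = -448 + 261450 = 261002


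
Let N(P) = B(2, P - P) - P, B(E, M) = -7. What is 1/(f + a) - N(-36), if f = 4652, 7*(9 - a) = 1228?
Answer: -910564/31399 ≈ -29.000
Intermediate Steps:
a = -1165/7 (a = 9 - ⅐*1228 = 9 - 1228/7 = -1165/7 ≈ -166.43)
N(P) = -7 - P
1/(f + a) - N(-36) = 1/(4652 - 1165/7) - (-7 - 1*(-36)) = 1/(31399/7) - (-7 + 36) = 7/31399 - 1*29 = 7/31399 - 29 = -910564/31399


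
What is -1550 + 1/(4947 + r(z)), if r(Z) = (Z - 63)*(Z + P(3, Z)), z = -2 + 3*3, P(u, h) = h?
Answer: -6452649/4163 ≈ -1550.0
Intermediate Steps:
z = 7 (z = -2 + 9 = 7)
r(Z) = 2*Z*(-63 + Z) (r(Z) = (Z - 63)*(Z + Z) = (-63 + Z)*(2*Z) = 2*Z*(-63 + Z))
-1550 + 1/(4947 + r(z)) = -1550 + 1/(4947 + 2*7*(-63 + 7)) = -1550 + 1/(4947 + 2*7*(-56)) = -1550 + 1/(4947 - 784) = -1550 + 1/4163 = -6452649/4163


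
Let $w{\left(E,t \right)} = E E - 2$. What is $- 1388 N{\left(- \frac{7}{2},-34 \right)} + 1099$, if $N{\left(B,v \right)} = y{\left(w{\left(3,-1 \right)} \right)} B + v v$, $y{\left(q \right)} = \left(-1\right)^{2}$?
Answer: $-1598571$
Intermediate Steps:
$w{\left(E,t \right)} = -2 + E^{2}$ ($w{\left(E,t \right)} = E^{2} - 2 = -2 + E^{2}$)
$y{\left(q \right)} = 1$
$N{\left(B,v \right)} = B + v^{2}$ ($N{\left(B,v \right)} = 1 B + v v = B + v^{2}$)
$- 1388 N{\left(- \frac{7}{2},-34 \right)} + 1099 = - 1388 \left(- \frac{7}{2} + \left(-34\right)^{2}\right) + 1099 = - 1388 \left(\left(-7\right) \frac{1}{2} + 1156\right) + 1099 = - 1388 \left(- \frac{7}{2} + 1156\right) + 1099 = \left(-1388\right) \frac{2305}{2} + 1099 = -1599670 + 1099 = -1598571$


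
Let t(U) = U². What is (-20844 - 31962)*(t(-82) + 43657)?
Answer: -2660419086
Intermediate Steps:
(-20844 - 31962)*(t(-82) + 43657) = (-20844 - 31962)*((-82)² + 43657) = -52806*(6724 + 43657) = -52806*50381 = -2660419086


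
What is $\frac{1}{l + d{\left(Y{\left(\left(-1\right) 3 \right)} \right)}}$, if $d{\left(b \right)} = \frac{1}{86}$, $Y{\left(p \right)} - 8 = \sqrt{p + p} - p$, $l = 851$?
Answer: $\frac{86}{73187} \approx 0.0011751$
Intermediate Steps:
$Y{\left(p \right)} = 8 - p + \sqrt{2} \sqrt{p}$ ($Y{\left(p \right)} = 8 - \left(p - \sqrt{p + p}\right) = 8 - \left(p - \sqrt{2} \sqrt{p}\right) = 8 + \left(\sqrt{2} \sqrt{p} - p\right) = 8 + \left(- p + \sqrt{2} \sqrt{p}\right) = 8 - p + \sqrt{2} \sqrt{p}$)
$d{\left(b \right)} = \frac{1}{86}$
$\frac{1}{l + d{\left(Y{\left(\left(-1\right) 3 \right)} \right)}} = \frac{1}{851 + \frac{1}{86}} = \frac{1}{\frac{73187}{86}} = \frac{86}{73187}$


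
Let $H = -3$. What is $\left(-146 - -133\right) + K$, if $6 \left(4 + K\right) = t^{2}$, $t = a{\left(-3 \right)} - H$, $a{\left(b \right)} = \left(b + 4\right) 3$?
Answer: $-11$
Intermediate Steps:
$a{\left(b \right)} = 12 + 3 b$ ($a{\left(b \right)} = \left(4 + b\right) 3 = 12 + 3 b$)
$t = 6$ ($t = \left(12 + 3 \left(-3\right)\right) - -3 = \left(12 - 9\right) + 3 = 3 + 3 = 6$)
$K = 2$ ($K = -4 + \frac{6^{2}}{6} = -4 + \frac{1}{6} \cdot 36 = -4 + 6 = 2$)
$\left(-146 - -133\right) + K = \left(-146 - -133\right) + 2 = \left(-146 + 133\right) + 2 = -13 + 2 = -11$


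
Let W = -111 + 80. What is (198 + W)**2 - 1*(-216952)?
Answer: 244841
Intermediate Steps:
W = -31
(198 + W)**2 - 1*(-216952) = (198 - 31)**2 - 1*(-216952) = 167**2 + 216952 = 27889 + 216952 = 244841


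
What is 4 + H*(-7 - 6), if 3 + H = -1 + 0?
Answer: 56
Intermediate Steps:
H = -4 (H = -3 + (-1 + 0) = -3 - 1 = -4)
4 + H*(-7 - 6) = 4 - 4*(-7 - 6) = 4 - 4*(-13) = 4 + 52 = 56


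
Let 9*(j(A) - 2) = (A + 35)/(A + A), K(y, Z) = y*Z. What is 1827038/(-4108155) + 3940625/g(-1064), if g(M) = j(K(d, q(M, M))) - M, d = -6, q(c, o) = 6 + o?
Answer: 142274066722606718/38493983383545 ≈ 3696.0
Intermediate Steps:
K(y, Z) = Z*y
j(A) = 2 + (35 + A)/(18*A) (j(A) = 2 + ((A + 35)/(A + A))/9 = 2 + ((35 + A)/((2*A)))/9 = 2 + ((35 + A)*(1/(2*A)))/9 = 2 + ((35 + A)/(2*A))/9 = 2 + (35 + A)/(18*A))
g(M) = -M + (-1297 - 222*M)/(18*(-36 - 6*M)) (g(M) = (35 + 37*((6 + M)*(-6)))/(18*(((6 + M)*(-6)))) - M = (35 + 37*(-36 - 6*M))/(18*(-36 - 6*M)) - M = (35 + (-1332 - 222*M))/(18*(-36 - 6*M)) - M = (-1297 - 222*M)/(18*(-36 - 6*M)) - M = -M + (-1297 - 222*M)/(18*(-36 - 6*M)))
1827038/(-4108155) + 3940625/g(-1064) = 1827038/(-4108155) + 3940625/(((1297 - 426*(-1064) - 108*(-1064)²)/(108*(6 - 1064)))) = 1827038*(-1/4108155) + 3940625/(((1/108)*(1297 + 453264 - 108*1132096)/(-1058))) = -1827038/4108155 + 3940625/(((1/108)*(-1/1058)*(1297 + 453264 - 122266368))) = -1827038/4108155 + 3940625/(((1/108)*(-1/1058)*(-121811807))) = -1827038/4108155 + 3940625/(121811807/114264) = -1827038/4108155 + 3940625*(114264/121811807) = -1827038/4108155 + 34636275000/9370139 = 142274066722606718/38493983383545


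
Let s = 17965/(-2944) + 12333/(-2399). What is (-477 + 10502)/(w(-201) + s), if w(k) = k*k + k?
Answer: 70803126400/283839364813 ≈ 0.24945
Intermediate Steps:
w(k) = k + k² (w(k) = k² + k = k + k²)
s = -79406387/7062656 (s = 17965*(-1/2944) + 12333*(-1/2399) = -17965/2944 - 12333/2399 = -79406387/7062656 ≈ -11.243)
(-477 + 10502)/(w(-201) + s) = (-477 + 10502)/(-201*(1 - 201) - 79406387/7062656) = 10025/(-201*(-200) - 79406387/7062656) = 10025/(40200 - 79406387/7062656) = 10025/(283839364813/7062656) = 10025*(7062656/283839364813) = 70803126400/283839364813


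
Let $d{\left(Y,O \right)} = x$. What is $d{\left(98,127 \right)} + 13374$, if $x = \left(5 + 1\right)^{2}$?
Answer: $13410$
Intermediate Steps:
$x = 36$ ($x = 6^{2} = 36$)
$d{\left(Y,O \right)} = 36$
$d{\left(98,127 \right)} + 13374 = 36 + 13374 = 13410$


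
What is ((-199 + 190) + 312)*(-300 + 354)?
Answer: 16362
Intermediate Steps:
((-199 + 190) + 312)*(-300 + 354) = (-9 + 312)*54 = 303*54 = 16362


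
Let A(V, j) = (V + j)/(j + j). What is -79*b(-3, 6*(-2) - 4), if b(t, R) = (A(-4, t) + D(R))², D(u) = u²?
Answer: -188087071/36 ≈ -5.2246e+6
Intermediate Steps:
A(V, j) = (V + j)/(2*j) (A(V, j) = (V + j)/((2*j)) = (V + j)*(1/(2*j)) = (V + j)/(2*j))
b(t, R) = (R² + (-4 + t)/(2*t))² (b(t, R) = ((-4 + t)/(2*t) + R²)² = (R² + (-4 + t)/(2*t))²)
-79*b(-3, 6*(-2) - 4) = -79*(-4 - 3 + 2*(-3)*(6*(-2) - 4)²)²/(4*(-3)²) = -79*(-4 - 3 + 2*(-3)*(-12 - 4)²)²/(4*9) = -79*(-4 - 3 + 2*(-3)*(-16)²)²/(4*9) = -79*(-4 - 3 + 2*(-3)*256)²/(4*9) = -79*(-4 - 3 - 1536)²/(4*9) = -79*(-1543)²/(4*9) = -79*2380849/(4*9) = -79*2380849/36 = -188087071/36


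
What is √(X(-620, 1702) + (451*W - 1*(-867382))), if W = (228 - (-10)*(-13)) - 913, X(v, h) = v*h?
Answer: I*√555423 ≈ 745.27*I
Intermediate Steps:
X(v, h) = h*v
W = -815 (W = (228 - 1*130) - 913 = (228 - 130) - 913 = 98 - 913 = -815)
√(X(-620, 1702) + (451*W - 1*(-867382))) = √(1702*(-620) + (451*(-815) - 1*(-867382))) = √(-1055240 + (-367565 + 867382)) = √(-1055240 + 499817) = √(-555423) = I*√555423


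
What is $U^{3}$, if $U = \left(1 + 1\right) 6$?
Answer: $1728$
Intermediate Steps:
$U = 12$ ($U = 2 \cdot 6 = 12$)
$U^{3} = 12^{3} = 1728$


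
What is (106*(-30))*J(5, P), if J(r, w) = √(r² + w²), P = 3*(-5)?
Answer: -15900*√10 ≈ -50280.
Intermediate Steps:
P = -15
(106*(-30))*J(5, P) = (106*(-30))*√(5² + (-15)²) = -3180*√(25 + 225) = -15900*√10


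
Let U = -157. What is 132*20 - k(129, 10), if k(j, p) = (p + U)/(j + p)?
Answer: 367107/139 ≈ 2641.1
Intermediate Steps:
k(j, p) = (-157 + p)/(j + p) (k(j, p) = (p - 157)/(j + p) = (-157 + p)/(j + p))
132*20 - k(129, 10) = 132*20 - (-157 + 10)/(129 + 10) = 2640 - (-147)/139 = 2640 - 1*(-147/139) = 2640 + 147/139 = 367107/139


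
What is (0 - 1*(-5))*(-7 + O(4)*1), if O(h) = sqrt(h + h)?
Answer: -35 + 10*sqrt(2) ≈ -20.858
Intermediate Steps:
O(h) = sqrt(2)*sqrt(h) (O(h) = sqrt(2*h) = sqrt(2)*sqrt(h))
(0 - 1*(-5))*(-7 + O(4)*1) = (0 - 1*(-5))*(-7 + (sqrt(2)*sqrt(4))*1) = (0 + 5)*(-7 + (sqrt(2)*2)*1) = 5*(-7 + (2*sqrt(2))*1) = 5*(-7 + 2*sqrt(2)) = -35 + 10*sqrt(2)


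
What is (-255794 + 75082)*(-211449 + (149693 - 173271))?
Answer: 42472199224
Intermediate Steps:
(-255794 + 75082)*(-211449 + (149693 - 173271)) = -180712*(-211449 - 23578) = -180712*(-235027) = 42472199224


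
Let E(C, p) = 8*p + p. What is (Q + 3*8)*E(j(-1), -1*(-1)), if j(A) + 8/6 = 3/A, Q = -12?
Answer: 108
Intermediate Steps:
j(A) = -4/3 + 3/A
E(C, p) = 9*p
(Q + 3*8)*E(j(-1), -1*(-1)) = (-12 + 3*8)*(9*(-1*(-1))) = (-12 + 24)*(9*1) = 12*9 = 108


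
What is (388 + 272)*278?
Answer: 183480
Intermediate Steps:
(388 + 272)*278 = 660*278 = 183480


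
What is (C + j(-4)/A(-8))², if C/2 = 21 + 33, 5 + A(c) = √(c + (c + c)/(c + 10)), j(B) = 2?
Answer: 19518660/1681 - 70688*I/1681 ≈ 11611.0 - 42.051*I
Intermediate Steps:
A(c) = -5 + √(c + 2*c/(10 + c)) (A(c) = -5 + √(c + (c + c)/(c + 10)) = -5 + √(c + (2*c)/(10 + c)) = -5 + √(c + 2*c/(10 + c)))
C = 108 (C = 2*(21 + 33) = 2*54 = 108)
(C + j(-4)/A(-8))² = (108 + 2/(-5 + √(-8*(12 - 8)/(10 - 8))))² = (108 + 2/(-5 + √(-8*4/2)))² = (108 + 2/(-5 + √(-8*½*4)))² = (108 + 2/(-5 + √(-16)))² = (108 + 2/(-5 + 4*I))² = (108 + 2*((-5 - 4*I)/41))² = (108 + 2*(-5 - 4*I)/41)²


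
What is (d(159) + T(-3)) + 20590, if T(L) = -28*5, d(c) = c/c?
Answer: 20451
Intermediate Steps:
d(c) = 1
T(L) = -140
(d(159) + T(-3)) + 20590 = (1 - 140) + 20590 = -139 + 20590 = 20451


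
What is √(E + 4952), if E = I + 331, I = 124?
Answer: √5407 ≈ 73.532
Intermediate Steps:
E = 455 (E = 124 + 331 = 455)
√(E + 4952) = √(455 + 4952) = √5407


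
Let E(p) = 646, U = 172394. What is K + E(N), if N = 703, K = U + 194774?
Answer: 367814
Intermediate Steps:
K = 367168 (K = 172394 + 194774 = 367168)
K + E(N) = 367168 + 646 = 367814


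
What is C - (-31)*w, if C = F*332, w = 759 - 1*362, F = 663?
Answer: 232423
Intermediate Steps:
w = 397 (w = 759 - 362 = 397)
C = 220116 (C = 663*332 = 220116)
C - (-31)*w = 220116 - (-31)*397 = 220116 - 1*(-12307) = 220116 + 12307 = 232423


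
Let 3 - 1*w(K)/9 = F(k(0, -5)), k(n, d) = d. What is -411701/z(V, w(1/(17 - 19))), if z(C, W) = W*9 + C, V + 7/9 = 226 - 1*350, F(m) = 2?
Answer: 3705309/394 ≈ 9404.3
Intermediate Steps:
w(K) = 9 (w(K) = 27 - 9*2 = 27 - 18 = 9)
V = -1123/9 (V = -7/9 + (226 - 1*350) = -7/9 + (226 - 350) = -7/9 - 124 = -1123/9 ≈ -124.78)
z(C, W) = C + 9*W (z(C, W) = 9*W + C = C + 9*W)
-411701/z(V, w(1/(17 - 19))) = -411701/(-1123/9 + 9*9) = -411701/(-1123/9 + 81) = -411701/(-394/9) = -411701*(-9/394) = 3705309/394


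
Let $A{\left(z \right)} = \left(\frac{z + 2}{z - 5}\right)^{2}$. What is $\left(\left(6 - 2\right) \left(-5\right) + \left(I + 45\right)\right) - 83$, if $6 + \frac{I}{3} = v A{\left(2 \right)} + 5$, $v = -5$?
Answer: $- \frac{263}{3} \approx -87.667$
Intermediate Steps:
$A{\left(z \right)} = \frac{\left(2 + z\right)^{2}}{\left(-5 + z\right)^{2}}$ ($A{\left(z \right)} = \left(\frac{2 + z}{-5 + z}\right)^{2} = \frac{\left(2 + z\right)^{2}}{\left(-5 + z\right)^{2}}$)
$I = - \frac{89}{3}$ ($I = -18 + 3 \left(- 5 \frac{\left(2 + 2\right)^{2}}{\left(-5 + 2\right)^{2}} + 5\right) = -18 + 3 \left(- 5 \frac{4^{2}}{9} + 5\right) = -18 + 3 \left(- 5 \cdot \frac{1}{9} \cdot 16 + 5\right) = -18 + 3 \left(\left(-5\right) \frac{16}{9} + 5\right) = -18 + 3 \left(- \frac{80}{9} + 5\right) = -18 + 3 \left(- \frac{35}{9}\right) = -18 - \frac{35}{3} = - \frac{89}{3} \approx -29.667$)
$\left(\left(6 - 2\right) \left(-5\right) + \left(I + 45\right)\right) - 83 = \left(\left(6 - 2\right) \left(-5\right) + \left(- \frac{89}{3} + 45\right)\right) - 83 = \left(4 \left(-5\right) + \frac{46}{3}\right) - 83 = \left(-20 + \frac{46}{3}\right) - 83 = - \frac{14}{3} - 83 = - \frac{263}{3}$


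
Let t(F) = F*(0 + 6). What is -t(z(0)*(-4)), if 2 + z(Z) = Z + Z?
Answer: -48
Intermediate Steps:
z(Z) = -2 + 2*Z (z(Z) = -2 + (Z + Z) = -2 + 2*Z)
t(F) = 6*F (t(F) = F*6 = 6*F)
-t(z(0)*(-4)) = -6*(-2 + 2*0)*(-4) = -6*(-2 + 0)*(-4) = -6*(-2*(-4)) = -6*8 = -1*48 = -48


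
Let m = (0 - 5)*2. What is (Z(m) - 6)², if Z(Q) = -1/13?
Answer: 6241/169 ≈ 36.929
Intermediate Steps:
m = -10 (m = -5*2 = -10)
Z(Q) = -1/13 (Z(Q) = -1*1/13 = -1/13)
(Z(m) - 6)² = (-1/13 - 6)² = (-79/13)² = 6241/169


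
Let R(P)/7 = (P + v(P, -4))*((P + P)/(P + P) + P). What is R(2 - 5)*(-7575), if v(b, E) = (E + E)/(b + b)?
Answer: -176750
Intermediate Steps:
v(b, E) = E/b (v(b, E) = (2*E)/((2*b)) = (2*E)*(1/(2*b)) = E/b)
R(P) = 7*(1 + P)*(P - 4/P) (R(P) = 7*((P - 4/P)*((P + P)/(P + P) + P)) = 7*((P - 4/P)*((2*P)/((2*P)) + P)) = 7*((P - 4/P)*((2*P)*(1/(2*P)) + P)) = 7*((P - 4/P)*(1 + P)) = 7*((1 + P)*(P - 4/P)) = 7*(1 + P)*(P - 4/P))
R(2 - 5)*(-7575) = (7*(-4 + (2 - 5)*(-4 + (2 - 5) + (2 - 5)²))/(2 - 5))*(-7575) = (7*(-4 - 3*(-4 - 3 + (-3)²))/(-3))*(-7575) = (7*(-⅓)*(-4 - 3*(-4 - 3 + 9)))*(-7575) = (7*(-⅓)*(-4 - 3*2))*(-7575) = (7*(-⅓)*(-4 - 6))*(-7575) = (7*(-⅓)*(-10))*(-7575) = (70/3)*(-7575) = -176750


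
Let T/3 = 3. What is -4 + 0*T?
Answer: -4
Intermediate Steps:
T = 9 (T = 3*3 = 9)
-4 + 0*T = -4 + 0*9 = -4 + 0 = -4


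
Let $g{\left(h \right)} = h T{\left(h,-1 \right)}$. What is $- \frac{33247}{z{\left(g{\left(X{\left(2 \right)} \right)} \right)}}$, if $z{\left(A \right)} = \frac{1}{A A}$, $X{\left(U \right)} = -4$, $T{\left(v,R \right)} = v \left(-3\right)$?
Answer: $-76601088$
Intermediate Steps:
$T{\left(v,R \right)} = - 3 v$
$g{\left(h \right)} = - 3 h^{2}$ ($g{\left(h \right)} = h \left(- 3 h\right) = - 3 h^{2}$)
$z{\left(A \right)} = \frac{1}{A^{2}}$
$- \frac{33247}{z{\left(g{\left(X{\left(2 \right)} \right)} \right)}} = - \frac{33247}{\frac{1}{2304}} = - 33247 \frac{1}{\frac{1}{2304}} = \left(-33247\right) 2304 = -76601088$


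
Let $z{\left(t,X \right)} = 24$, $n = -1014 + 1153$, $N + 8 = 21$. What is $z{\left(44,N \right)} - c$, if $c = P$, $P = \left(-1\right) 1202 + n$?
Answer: $1087$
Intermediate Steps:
$N = 13$ ($N = -8 + 21 = 13$)
$n = 139$
$P = -1063$ ($P = \left(-1\right) 1202 + 139 = -1202 + 139 = -1063$)
$c = -1063$
$z{\left(44,N \right)} - c = 24 - -1063 = 24 + 1063 = 1087$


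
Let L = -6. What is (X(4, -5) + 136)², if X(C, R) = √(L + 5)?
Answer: (136 + I)² ≈ 18495.0 + 272.0*I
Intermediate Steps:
X(C, R) = I (X(C, R) = √(-6 + 5) = √(-1) = I)
(X(4, -5) + 136)² = (I + 136)² = (136 + I)²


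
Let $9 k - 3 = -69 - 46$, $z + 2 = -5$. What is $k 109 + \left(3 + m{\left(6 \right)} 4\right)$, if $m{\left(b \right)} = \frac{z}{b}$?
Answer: $- \frac{12223}{9} \approx -1358.1$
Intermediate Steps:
$z = -7$ ($z = -2 - 5 = -7$)
$m{\left(b \right)} = - \frac{7}{b}$
$k = - \frac{112}{9}$ ($k = \frac{1}{3} + \frac{-69 - 46}{9} = \frac{1}{3} + \frac{1}{9} \left(-115\right) = \frac{1}{3} - \frac{115}{9} = - \frac{112}{9} \approx -12.444$)
$k 109 + \left(3 + m{\left(6 \right)} 4\right) = \left(- \frac{112}{9}\right) 109 + \left(3 + - \frac{7}{6} \cdot 4\right) = - \frac{12208}{9} + \left(3 + \left(-7\right) \frac{1}{6} \cdot 4\right) = - \frac{12208}{9} + \left(3 - \frac{14}{3}\right) = - \frac{12208}{9} - \frac{5}{3} = - \frac{12223}{9}$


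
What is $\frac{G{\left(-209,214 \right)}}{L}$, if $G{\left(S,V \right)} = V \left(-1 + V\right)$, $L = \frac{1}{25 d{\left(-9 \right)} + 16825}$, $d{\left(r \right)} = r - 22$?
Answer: $731591100$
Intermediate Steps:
$d{\left(r \right)} = -22 + r$
$L = \frac{1}{16050}$ ($L = \frac{1}{25 \left(-22 - 9\right) + 16825} = \frac{1}{25 \left(-31\right) + 16825} = \frac{1}{-775 + 16825} = \frac{1}{16050} \approx 6.2305 \cdot 10^{-5}$)
$\frac{G{\left(-209,214 \right)}}{L} = 214 \left(-1 + 214\right) \frac{1}{\frac{1}{16050}} = 214 \cdot 213 \cdot 16050 = 45582 \cdot 16050 = 731591100$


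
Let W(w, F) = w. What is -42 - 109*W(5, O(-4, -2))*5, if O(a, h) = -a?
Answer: -2767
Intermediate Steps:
-42 - 109*W(5, O(-4, -2))*5 = -42 - 545*5 = -42 - 109*25 = -42 - 2725 = -2767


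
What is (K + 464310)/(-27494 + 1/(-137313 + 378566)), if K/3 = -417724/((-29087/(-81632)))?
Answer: 420033543852602/3783026692497 ≈ 111.03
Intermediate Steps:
K = -6017584512/1711 (K = 3*(-417724/((-29087/(-81632)))) = 3*(-417724/((-29087*(-1/81632)))) = 3*(-417724/29087/81632) = 3*(-417724*81632/29087) = 3*(-2005861504/1711) = -6017584512/1711 ≈ -3.5170e+6)
(K + 464310)/(-27494 + 1/(-137313 + 378566)) = (-6017584512/1711 + 464310)/(-27494 + 1/(-137313 + 378566)) = -5223150102/(1711*(-27494 + 1/241253)) = -5223150102/(1711*(-6633009981/241253)) = -5223150102/1711*(-241253/6633009981) = 420033543852602/3783026692497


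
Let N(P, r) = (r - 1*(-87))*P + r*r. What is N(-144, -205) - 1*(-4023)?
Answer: 63040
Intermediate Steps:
N(P, r) = r² + P*(87 + r) (N(P, r) = (r + 87)*P + r² = (87 + r)*P + r² = P*(87 + r) + r² = r² + P*(87 + r))
N(-144, -205) - 1*(-4023) = ((-205)² + 87*(-144) - 144*(-205)) - 1*(-4023) = (42025 - 12528 + 29520) + 4023 = 59017 + 4023 = 63040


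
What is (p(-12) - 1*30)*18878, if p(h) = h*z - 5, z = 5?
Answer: -1793410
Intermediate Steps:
p(h) = -5 + 5*h (p(h) = h*5 - 5 = 5*h - 5 = -5 + 5*h)
(p(-12) - 1*30)*18878 = ((-5 + 5*(-12)) - 1*30)*18878 = ((-5 - 60) - 30)*18878 = (-65 - 30)*18878 = -95*18878 = -1793410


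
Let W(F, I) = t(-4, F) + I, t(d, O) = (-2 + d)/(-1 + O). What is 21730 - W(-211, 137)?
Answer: 2288855/106 ≈ 21593.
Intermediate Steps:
t(d, O) = (-2 + d)/(-1 + O)
W(F, I) = I - 6/(-1 + F) (W(F, I) = (-2 - 4)/(-1 + F) + I = -6/(-1 + F) + I = I - 6/(-1 + F))
21730 - W(-211, 137) = 21730 - (-6 + 137*(-1 - 211))/(-1 - 211) = 21730 - (-6 + 137*(-212))/(-212) = 21730 - (-1)*(-6 - 29044)/212 = 21730 - (-1)*(-29050)/212 = 21730 - 1*14525/106 = 21730 - 14525/106 = 2288855/106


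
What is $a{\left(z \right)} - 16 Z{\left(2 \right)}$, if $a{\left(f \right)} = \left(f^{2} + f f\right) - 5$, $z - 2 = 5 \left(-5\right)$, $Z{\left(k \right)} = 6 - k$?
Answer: $989$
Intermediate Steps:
$z = -23$ ($z = 2 + 5 \left(-5\right) = 2 - 25 = -23$)
$a{\left(f \right)} = -5 + 2 f^{2}$ ($a{\left(f \right)} = \left(f^{2} + f^{2}\right) - 5 = 2 f^{2} - 5 = -5 + 2 f^{2}$)
$a{\left(z \right)} - 16 Z{\left(2 \right)} = \left(-5 + 2 \left(-23\right)^{2}\right) - 16 \left(6 - 2\right) = \left(-5 + 2 \cdot 529\right) - 16 \left(6 - 2\right) = \left(-5 + 1058\right) - 64 = 1053 - 64 = 989$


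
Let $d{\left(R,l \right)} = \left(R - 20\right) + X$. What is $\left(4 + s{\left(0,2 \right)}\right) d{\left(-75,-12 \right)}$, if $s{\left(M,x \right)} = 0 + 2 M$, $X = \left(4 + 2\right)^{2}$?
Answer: $-236$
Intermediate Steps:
$X = 36$ ($X = 6^{2} = 36$)
$d{\left(R,l \right)} = 16 + R$ ($d{\left(R,l \right)} = \left(R - 20\right) + 36 = \left(-20 + R\right) + 36 = 16 + R$)
$s{\left(M,x \right)} = 2 M$
$\left(4 + s{\left(0,2 \right)}\right) d{\left(-75,-12 \right)} = \left(4 + 2 \cdot 0\right) \left(16 - 75\right) = \left(4 + 0\right) \left(-59\right) = 4 \left(-59\right) = -236$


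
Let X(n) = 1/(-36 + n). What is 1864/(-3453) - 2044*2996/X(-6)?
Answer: 888113697560/3453 ≈ 2.5720e+8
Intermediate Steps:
1864/(-3453) - 2044*2996/X(-6) = 1864/(-3453) - 2044/(1/(-36 - 6*2996)) = 1864*(-1/3453) - 2044/((1/2996)/(-42)) = -1864/3453 - 2044/((-1/42*1/2996)) = -1864/3453 - 2044/(-1/125832) = -1864/3453 - 2044*(-125832) = -1864/3453 + 257200608 = 888113697560/3453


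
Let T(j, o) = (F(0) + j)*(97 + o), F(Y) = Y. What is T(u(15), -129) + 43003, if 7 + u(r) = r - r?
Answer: 43227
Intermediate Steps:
u(r) = -7 (u(r) = -7 + (r - r) = -7 + 0 = -7)
T(j, o) = j*(97 + o) (T(j, o) = (0 + j)*(97 + o) = j*(97 + o))
T(u(15), -129) + 43003 = -7*(97 - 129) + 43003 = -7*(-32) + 43003 = 224 + 43003 = 43227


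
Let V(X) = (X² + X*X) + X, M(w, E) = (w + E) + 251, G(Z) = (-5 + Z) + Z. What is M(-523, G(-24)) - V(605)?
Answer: -732980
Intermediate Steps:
G(Z) = -5 + 2*Z
M(w, E) = 251 + E + w (M(w, E) = (E + w) + 251 = 251 + E + w)
V(X) = X + 2*X² (V(X) = (X² + X²) + X = 2*X² + X = X + 2*X²)
M(-523, G(-24)) - V(605) = (251 + (-5 + 2*(-24)) - 523) - 605*(1 + 2*605) = (251 + (-5 - 48) - 523) - 605*(1 + 1210) = (251 - 53 - 523) - 605*1211 = -325 - 1*732655 = -325 - 732655 = -732980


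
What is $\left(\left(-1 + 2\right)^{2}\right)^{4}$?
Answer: $1$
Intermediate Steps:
$\left(\left(-1 + 2\right)^{2}\right)^{4} = \left(1^{2}\right)^{4} = 1^{4} = 1$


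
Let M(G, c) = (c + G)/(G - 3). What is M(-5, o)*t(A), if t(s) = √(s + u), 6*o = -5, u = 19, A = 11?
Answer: 35*√30/48 ≈ 3.9938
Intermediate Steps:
o = -⅚ (o = (⅙)*(-5) = -⅚ ≈ -0.83333)
M(G, c) = (G + c)/(-3 + G)
t(s) = √(19 + s) (t(s) = √(s + 19) = √(19 + s))
M(-5, o)*t(A) = ((-5 - ⅚)/(-3 - 5))*√(19 + 11) = (-35/6/(-8))*√30 = (-⅛*(-35/6))*√30 = 35*√30/48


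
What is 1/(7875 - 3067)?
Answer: 1/4808 ≈ 0.00020799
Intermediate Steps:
1/(7875 - 3067) = 1/4808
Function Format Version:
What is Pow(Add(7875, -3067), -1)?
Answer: Rational(1, 4808) ≈ 0.00020799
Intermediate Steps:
Pow(Add(7875, -3067), -1) = Pow(4808, -1) = Rational(1, 4808)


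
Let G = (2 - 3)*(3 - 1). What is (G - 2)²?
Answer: 16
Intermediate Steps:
G = -2 (G = -1*2 = -2)
(G - 2)² = (-2 - 2)² = (-4)² = 16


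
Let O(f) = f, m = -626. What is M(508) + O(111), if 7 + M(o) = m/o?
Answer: 26103/254 ≈ 102.77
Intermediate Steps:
M(o) = -7 - 626/o
M(508) + O(111) = (-7 - 626/508) + 111 = (-7 - 626*1/508) + 111 = (-7 - 313/254) + 111 = -2091/254 + 111 = 26103/254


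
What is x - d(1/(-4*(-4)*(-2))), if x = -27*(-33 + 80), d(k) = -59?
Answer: -1210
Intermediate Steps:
x = -1269 (x = -27*47 = -1269)
x - d(1/(-4*(-4)*(-2))) = -1269 - 1*(-59) = -1269 + 59 = -1210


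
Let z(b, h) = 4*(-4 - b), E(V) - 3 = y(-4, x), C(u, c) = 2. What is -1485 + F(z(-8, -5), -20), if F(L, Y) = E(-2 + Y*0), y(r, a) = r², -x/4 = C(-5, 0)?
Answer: -1466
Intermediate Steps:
x = -8 (x = -4*2 = -8)
E(V) = 19 (E(V) = 3 + (-4)² = 3 + 16 = 19)
z(b, h) = -16 - 4*b
F(L, Y) = 19
-1485 + F(z(-8, -5), -20) = -1485 + 19 = -1466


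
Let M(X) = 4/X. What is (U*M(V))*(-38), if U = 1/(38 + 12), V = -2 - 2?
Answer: 19/25 ≈ 0.76000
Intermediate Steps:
V = -4
U = 1/50 ≈ 0.020000
(U*M(V))*(-38) = ((4/(-4))/50)*(-38) = ((4*(-1/4))/50)*(-38) = ((1/50)*(-1))*(-38) = -1/50*(-38) = 19/25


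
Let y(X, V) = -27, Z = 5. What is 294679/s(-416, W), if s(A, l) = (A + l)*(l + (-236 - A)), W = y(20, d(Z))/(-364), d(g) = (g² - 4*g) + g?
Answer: -39043788784/9923619159 ≈ -3.9344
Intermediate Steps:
d(g) = g² - 3*g
W = 27/364 (W = -27/(-364) = -27*(-1/364) = 27/364 ≈ 0.074176)
s(A, l) = (A + l)*(-236 + l - A)
294679/s(-416, W) = 294679/((27/364)² - 1*(-416)² - 236*(-416) - 236*27/364) = 294679/(729/132496 - 1*173056 + 98176 - 1593/91) = 294679/(729/132496 - 173056 + 98176 - 1593/91) = 294679/(-9923619159/132496) = 294679*(-132496/9923619159) = -39043788784/9923619159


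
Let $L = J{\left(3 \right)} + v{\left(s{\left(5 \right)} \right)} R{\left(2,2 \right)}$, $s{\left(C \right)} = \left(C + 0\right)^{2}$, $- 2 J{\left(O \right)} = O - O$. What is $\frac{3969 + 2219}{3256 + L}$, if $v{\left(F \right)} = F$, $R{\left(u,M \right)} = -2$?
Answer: $\frac{442}{229} \approx 1.9301$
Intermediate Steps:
$J{\left(O \right)} = 0$ ($J{\left(O \right)} = - \frac{O - O}{2} = \left(- \frac{1}{2}\right) 0 = 0$)
$s{\left(C \right)} = C^{2}$
$L = -50$ ($L = 0 + 5^{2} \left(-2\right) = 0 + 25 \left(-2\right) = 0 - 50 = -50$)
$\frac{3969 + 2219}{3256 + L} = \frac{3969 + 2219}{3256 - 50} = \frac{6188}{3206} = 6188 \cdot \frac{1}{3206} = \frac{442}{229}$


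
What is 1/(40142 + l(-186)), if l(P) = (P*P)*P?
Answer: -1/6394714 ≈ -1.5638e-7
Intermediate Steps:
l(P) = P³ (l(P) = P²*P = P³)
1/(40142 + l(-186)) = 1/(40142 + (-186)³) = 1/(40142 - 6434856) = 1/(-6394714) = -1/6394714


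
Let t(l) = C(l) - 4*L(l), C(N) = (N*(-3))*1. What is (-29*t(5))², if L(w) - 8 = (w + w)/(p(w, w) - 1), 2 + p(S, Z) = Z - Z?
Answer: 8579041/9 ≈ 9.5323e+5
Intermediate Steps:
p(S, Z) = -2 (p(S, Z) = -2 + (Z - Z) = -2 + 0 = -2)
C(N) = -3*N (C(N) = -3*N*1 = -3*N)
L(w) = 8 - 2*w/3 (L(w) = 8 + (w + w)/(-2 - 1) = 8 + (2*w)/(-3) = 8 + (2*w)*(-⅓) = 8 - 2*w/3)
t(l) = -32 - l/3 (t(l) = -3*l - 4*(8 - 2*l/3) = -3*l + (-32 + 8*l/3) = -32 - l/3)
(-29*t(5))² = (-29*(-32 - ⅓*5))² = (-29*(-32 - 5/3))² = (-29*(-101/3))² = (2929/3)² = 8579041/9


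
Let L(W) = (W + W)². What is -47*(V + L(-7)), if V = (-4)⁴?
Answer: -21244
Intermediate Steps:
L(W) = 4*W² (L(W) = (2*W)² = 4*W²)
V = 256
-47*(V + L(-7)) = -47*(256 + 4*(-7)²) = -47*(256 + 4*49) = -47*(256 + 196) = -47*452 = -21244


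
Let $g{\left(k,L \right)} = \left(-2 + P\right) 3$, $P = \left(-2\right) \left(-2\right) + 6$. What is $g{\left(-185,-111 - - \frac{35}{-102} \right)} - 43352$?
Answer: $-43328$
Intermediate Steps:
$P = 10$ ($P = 4 + 6 = 10$)
$g{\left(k,L \right)} = 24$ ($g{\left(k,L \right)} = \left(-2 + 10\right) 3 = 8 \cdot 3 = 24$)
$g{\left(-185,-111 - - \frac{35}{-102} \right)} - 43352 = 24 - 43352 = -43328$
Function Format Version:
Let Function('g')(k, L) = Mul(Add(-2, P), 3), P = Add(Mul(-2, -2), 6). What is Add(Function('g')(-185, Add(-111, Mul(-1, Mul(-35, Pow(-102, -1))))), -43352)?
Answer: -43328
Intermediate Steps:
P = 10 (P = Add(4, 6) = 10)
Function('g')(k, L) = 24 (Function('g')(k, L) = Mul(Add(-2, 10), 3) = Mul(8, 3) = 24)
Add(Function('g')(-185, Add(-111, Mul(-1, Mul(-35, Pow(-102, -1))))), -43352) = Add(24, -43352) = -43328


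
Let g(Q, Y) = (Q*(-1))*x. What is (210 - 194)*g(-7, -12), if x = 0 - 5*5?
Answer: -2800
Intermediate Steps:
x = -25 (x = 0 - 25 = -25)
g(Q, Y) = 25*Q (g(Q, Y) = (Q*(-1))*(-25) = -Q*(-25) = 25*Q)
(210 - 194)*g(-7, -12) = (210 - 194)*(25*(-7)) = 16*(-175) = -2800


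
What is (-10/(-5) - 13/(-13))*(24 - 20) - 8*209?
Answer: -1660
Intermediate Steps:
(-10/(-5) - 13/(-13))*(24 - 20) - 8*209 = (-10*(-1/5) - 13*(-1/13))*4 - 1*1672 = (2 + 1)*4 - 1672 = 3*4 - 1672 = 12 - 1672 = -1660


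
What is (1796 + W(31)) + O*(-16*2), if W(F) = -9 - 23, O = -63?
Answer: 3780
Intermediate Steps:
W(F) = -32
(1796 + W(31)) + O*(-16*2) = (1796 - 32) - (-1008)*2 = 1764 - 63*(-32) = 1764 + 2016 = 3780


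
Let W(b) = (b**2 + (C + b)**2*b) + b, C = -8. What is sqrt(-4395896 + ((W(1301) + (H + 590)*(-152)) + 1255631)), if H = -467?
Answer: sqrt(2173610490) ≈ 46622.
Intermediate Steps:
W(b) = b + b**2 + b*(-8 + b)**2 (W(b) = (b**2 + (-8 + b)**2*b) + b = (b**2 + b*(-8 + b)**2) + b = b + b**2 + b*(-8 + b)**2)
sqrt(-4395896 + ((W(1301) + (H + 590)*(-152)) + 1255631)) = sqrt(-4395896 + ((1301*(1 + 1301 + (-8 + 1301)**2) + (-467 + 590)*(-152)) + 1255631)) = sqrt(-4395896 + ((1301*(1 + 1301 + 1293**2) + 123*(-152)) + 1255631)) = sqrt(-4395896 + ((1301*(1 + 1301 + 1671849) - 18696) + 1255631)) = sqrt(-4395896 + ((1301*1673151 - 18696) + 1255631)) = sqrt(-4395896 + ((2176769451 - 18696) + 1255631)) = sqrt(-4395896 + (2176750755 + 1255631)) = sqrt(-4395896 + 2178006386) = sqrt(2173610490)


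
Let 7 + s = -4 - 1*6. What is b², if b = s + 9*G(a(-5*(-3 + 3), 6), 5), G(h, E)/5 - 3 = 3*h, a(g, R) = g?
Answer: 13924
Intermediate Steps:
s = -17 (s = -7 + (-4 - 1*6) = -7 + (-4 - 6) = -7 - 10 = -17)
G(h, E) = 15 + 15*h (G(h, E) = 15 + 5*(3*h) = 15 + 15*h)
b = 118 (b = -17 + 9*(15 + 15*(-5*(-3 + 3))) = -17 + 9*(15 + 15*(-5*0)) = -17 + 9*(15 + 15*0) = -17 + 9*(15 + 0) = -17 + 9*15 = -17 + 135 = 118)
b² = 118² = 13924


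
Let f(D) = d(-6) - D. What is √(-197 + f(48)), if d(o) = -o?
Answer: I*√239 ≈ 15.46*I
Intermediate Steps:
f(D) = 6 - D (f(D) = -1*(-6) - D = 6 - D)
√(-197 + f(48)) = √(-197 + (6 - 1*48)) = √(-197 + (6 - 48)) = √(-197 - 42) = √(-239) = I*√239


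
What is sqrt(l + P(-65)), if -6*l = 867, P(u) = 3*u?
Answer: I*sqrt(1358)/2 ≈ 18.426*I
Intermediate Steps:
l = -289/2 (l = -1/6*867 = -289/2 ≈ -144.50)
sqrt(l + P(-65)) = sqrt(-289/2 + 3*(-65)) = sqrt(-289/2 - 195) = sqrt(-679/2) = I*sqrt(1358)/2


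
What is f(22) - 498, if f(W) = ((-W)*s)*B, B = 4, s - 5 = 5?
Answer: -1378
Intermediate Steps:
s = 10 (s = 5 + 5 = 10)
f(W) = -40*W (f(W) = (-W*10)*4 = -10*W*4 = -40*W)
f(22) - 498 = -40*22 - 498 = -880 - 498 = -1378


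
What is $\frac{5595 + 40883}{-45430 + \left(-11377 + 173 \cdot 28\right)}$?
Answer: $- \frac{46478}{51963} \approx -0.89444$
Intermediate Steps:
$\frac{5595 + 40883}{-45430 + \left(-11377 + 173 \cdot 28\right)} = \frac{46478}{-45430 + \left(-11377 + 4844\right)} = \frac{46478}{-45430 - 6533} = \frac{46478}{-51963} = 46478 \left(- \frac{1}{51963}\right) = - \frac{46478}{51963}$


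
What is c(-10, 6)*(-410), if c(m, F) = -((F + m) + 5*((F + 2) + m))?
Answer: -5740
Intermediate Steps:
c(m, F) = -10 - 6*F - 6*m (c(m, F) = -((F + m) + 5*((2 + F) + m)) = -((F + m) + 5*(2 + F + m)) = -((F + m) + (10 + 5*F + 5*m)) = -(10 + 6*F + 6*m) = -10 - 6*F - 6*m)
c(-10, 6)*(-410) = (-10 - 6*6 - 6*(-10))*(-410) = (-10 - 36 + 60)*(-410) = 14*(-410) = -5740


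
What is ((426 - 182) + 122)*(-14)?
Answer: -5124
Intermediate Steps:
((426 - 182) + 122)*(-14) = (244 + 122)*(-14) = 366*(-14) = -5124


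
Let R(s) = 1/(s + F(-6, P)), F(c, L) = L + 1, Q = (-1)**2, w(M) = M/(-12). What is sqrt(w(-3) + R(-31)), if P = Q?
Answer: 5*sqrt(29)/58 ≈ 0.46424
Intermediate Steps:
w(M) = -M/12 (w(M) = M*(-1/12) = -M/12)
Q = 1
P = 1
F(c, L) = 1 + L
R(s) = 1/(2 + s) (R(s) = 1/(s + (1 + 1)) = 1/(s + 2) = 1/(2 + s))
sqrt(w(-3) + R(-31)) = sqrt(-1/12*(-3) + 1/(2 - 31)) = sqrt(1/4 + 1/(-29)) = sqrt(1/4 - 1/29) = sqrt(25/116) = 5*sqrt(29)/58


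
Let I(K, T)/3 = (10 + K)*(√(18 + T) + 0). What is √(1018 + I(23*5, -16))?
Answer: √(1018 + 375*√2) ≈ 39.349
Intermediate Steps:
I(K, T) = 3*√(18 + T)*(10 + K) (I(K, T) = 3*((10 + K)*(√(18 + T) + 0)) = 3*((10 + K)*√(18 + T)) = 3*(√(18 + T)*(10 + K)) = 3*√(18 + T)*(10 + K))
√(1018 + I(23*5, -16)) = √(1018 + 3*√(18 - 16)*(10 + 23*5)) = √(1018 + 3*√2*(10 + 115)) = √(1018 + 3*√2*125) = √(1018 + 375*√2)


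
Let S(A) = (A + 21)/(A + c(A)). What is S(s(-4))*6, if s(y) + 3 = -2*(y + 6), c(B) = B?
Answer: -6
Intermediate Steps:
s(y) = -15 - 2*y (s(y) = -3 - 2*(y + 6) = -3 - 2*(6 + y) = -3 + (-12 - 2*y) = -15 - 2*y)
S(A) = (21 + A)/(2*A) (S(A) = (A + 21)/(A + A) = (21 + A)/((2*A)) = (21 + A)*(1/(2*A)) = (21 + A)/(2*A))
S(s(-4))*6 = ((21 + (-15 - 2*(-4)))/(2*(-15 - 2*(-4))))*6 = ((21 + (-15 + 8))/(2*(-15 + 8)))*6 = ((½)*(21 - 7)/(-7))*6 = ((½)*(-⅐)*14)*6 = -1*6 = -6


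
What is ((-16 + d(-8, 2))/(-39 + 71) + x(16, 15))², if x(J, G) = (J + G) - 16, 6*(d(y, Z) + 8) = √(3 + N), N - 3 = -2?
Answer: 1874161/9216 ≈ 203.36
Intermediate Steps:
N = 1 (N = 3 - 2 = 1)
d(y, Z) = -23/3 (d(y, Z) = -8 + √(3 + 1)/6 = -8 + √4/6 = -8 + (⅙)*2 = -8 + ⅓ = -23/3)
x(J, G) = -16 + G + J (x(J, G) = (G + J) - 16 = -16 + G + J)
((-16 + d(-8, 2))/(-39 + 71) + x(16, 15))² = ((-16 - 23/3)/(-39 + 71) + (-16 + 15 + 16))² = (-71/3/32 + 15)² = (-71/3*1/32 + 15)² = (-71/96 + 15)² = (1369/96)² = 1874161/9216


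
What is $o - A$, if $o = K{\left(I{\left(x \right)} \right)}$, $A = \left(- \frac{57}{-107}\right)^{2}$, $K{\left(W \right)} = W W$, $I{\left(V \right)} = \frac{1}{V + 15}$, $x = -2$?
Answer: $- \frac{537632}{1934881} \approx -0.27786$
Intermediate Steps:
$I{\left(V \right)} = \frac{1}{15 + V}$
$K{\left(W \right)} = W^{2}$
$A = \frac{3249}{11449}$ ($A = \left(\left(-57\right) \left(- \frac{1}{107}\right)\right)^{2} = \left(\frac{57}{107}\right)^{2} = \frac{3249}{11449} \approx 0.28378$)
$o = \frac{1}{169}$ ($o = \left(\frac{1}{15 - 2}\right)^{2} = \left(\frac{1}{13}\right)^{2} = \frac{1}{169} \approx 0.0059172$)
$o - A = \frac{1}{169} - \frac{3249}{11449} = - \frac{537632}{1934881}$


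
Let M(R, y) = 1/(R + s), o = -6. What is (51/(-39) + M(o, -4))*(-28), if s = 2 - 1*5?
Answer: 4648/117 ≈ 39.727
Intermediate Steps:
s = -3 (s = 2 - 5 = -3)
M(R, y) = 1/(-3 + R) (M(R, y) = 1/(R - 3) = 1/(-3 + R))
(51/(-39) + M(o, -4))*(-28) = (51/(-39) + 1/(-3 - 6))*(-28) = (51*(-1/39) + 1/(-9))*(-28) = (-17/13 - ⅑)*(-28) = -166/117*(-28) = 4648/117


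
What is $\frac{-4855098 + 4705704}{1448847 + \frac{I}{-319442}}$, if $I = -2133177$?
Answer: $- \frac{15907572716}{154274905517} \approx -0.10311$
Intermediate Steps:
$\frac{-4855098 + 4705704}{1448847 + \frac{I}{-319442}} = \frac{-4855098 + 4705704}{1448847 - \frac{2133177}{-319442}} = - \frac{149394}{1448847 - - \frac{2133177}{319442}} = - \frac{149394}{1448847 + \frac{2133177}{319442}} = - \frac{149394}{\frac{462824716551}{319442}} = \left(-149394\right) \frac{319442}{462824716551} = - \frac{15907572716}{154274905517}$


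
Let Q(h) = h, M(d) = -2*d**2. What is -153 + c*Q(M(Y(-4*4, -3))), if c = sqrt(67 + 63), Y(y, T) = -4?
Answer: -153 - 32*sqrt(130) ≈ -517.86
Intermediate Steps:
c = sqrt(130) ≈ 11.402
-153 + c*Q(M(Y(-4*4, -3))) = -153 + sqrt(130)*(-2*(-4)**2) = -153 + sqrt(130)*(-2*16) = -153 + sqrt(130)*(-32) = -153 - 32*sqrt(130)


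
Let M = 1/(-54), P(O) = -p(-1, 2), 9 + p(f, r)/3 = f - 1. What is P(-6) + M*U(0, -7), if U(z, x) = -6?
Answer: 298/9 ≈ 33.111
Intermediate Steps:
p(f, r) = -30 + 3*f (p(f, r) = -27 + 3*(f - 1) = -27 + 3*(-1 + f) = -27 + (-3 + 3*f) = -30 + 3*f)
P(O) = 33 (P(O) = -(-30 + 3*(-1)) = -(-30 - 3) = -1*(-33) = 33)
M = -1/54 ≈ -0.018519
P(-6) + M*U(0, -7) = 33 - 1/54*(-6) = 33 + ⅑ = 298/9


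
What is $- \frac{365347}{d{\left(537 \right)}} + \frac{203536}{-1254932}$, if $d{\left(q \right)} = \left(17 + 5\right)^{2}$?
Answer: $- \frac{114646038207}{151846772} \approx -755.01$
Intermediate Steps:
$d{\left(q \right)} = 484$ ($d{\left(q \right)} = 22^{2} = 484$)
$- \frac{365347}{d{\left(537 \right)}} + \frac{203536}{-1254932} = - \frac{365347}{484} + \frac{203536}{-1254932} = \left(-365347\right) \frac{1}{484} + 203536 \left(- \frac{1}{1254932}\right) = - \frac{365347}{484} - \frac{50884}{313733} = - \frac{114646038207}{151846772}$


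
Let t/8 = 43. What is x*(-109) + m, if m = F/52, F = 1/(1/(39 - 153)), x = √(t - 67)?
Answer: -57/26 - 109*√277 ≈ -1816.3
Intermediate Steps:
t = 344 (t = 8*43 = 344)
x = √277 (x = √(344 - 67) = √277 ≈ 16.643)
F = -114 (F = 1/(1/(-114)) = 1/(-1/114) = -114)
m = -57/26 (m = -114/52 = -114*1/52 = -57/26 ≈ -2.1923)
x*(-109) + m = √277*(-109) - 57/26 = -109*√277 - 57/26 = -57/26 - 109*√277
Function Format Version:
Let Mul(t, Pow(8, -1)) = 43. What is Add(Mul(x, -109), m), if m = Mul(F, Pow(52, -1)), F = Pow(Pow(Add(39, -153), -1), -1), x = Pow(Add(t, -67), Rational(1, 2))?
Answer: Add(Rational(-57, 26), Mul(-109, Pow(277, Rational(1, 2)))) ≈ -1816.3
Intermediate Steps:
t = 344 (t = Mul(8, 43) = 344)
x = Pow(277, Rational(1, 2)) (x = Pow(Add(344, -67), Rational(1, 2)) = Pow(277, Rational(1, 2)) ≈ 16.643)
F = -114 (F = Pow(Pow(-114, -1), -1) = Pow(Rational(-1, 114), -1) = -114)
m = Rational(-57, 26) (m = Mul(-114, Pow(52, -1)) = Mul(-114, Rational(1, 52)) = Rational(-57, 26) ≈ -2.1923)
Add(Mul(x, -109), m) = Add(Mul(Pow(277, Rational(1, 2)), -109), Rational(-57, 26)) = Add(Mul(-109, Pow(277, Rational(1, 2))), Rational(-57, 26)) = Add(Rational(-57, 26), Mul(-109, Pow(277, Rational(1, 2))))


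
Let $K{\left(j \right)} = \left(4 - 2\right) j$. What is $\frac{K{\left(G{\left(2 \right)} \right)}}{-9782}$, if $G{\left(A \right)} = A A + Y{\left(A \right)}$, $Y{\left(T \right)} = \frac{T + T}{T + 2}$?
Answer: $- \frac{5}{4891} \approx -0.0010223$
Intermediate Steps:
$Y{\left(T \right)} = \frac{2 T}{2 + T}$
$G{\left(A \right)} = A^{2} + \frac{2 A}{2 + A}$ ($G{\left(A \right)} = A A + \frac{2 A}{2 + A} = A^{2} + \frac{2 A}{2 + A}$)
$K{\left(j \right)} = 2 j$
$\frac{K{\left(G{\left(2 \right)} \right)}}{-9782} = \frac{2 \frac{2 \left(2 + 2 \left(2 + 2\right)\right)}{2 + 2}}{-9782} = 2 \frac{2 \left(2 + 2 \cdot 4\right)}{4} \left(- \frac{1}{9782}\right) = 2 \cdot 2 \cdot \frac{1}{4} \left(2 + 8\right) \left(- \frac{1}{9782}\right) = 2 \cdot 2 \cdot \frac{1}{4} \cdot 10 \left(- \frac{1}{9782}\right) = 2 \cdot 5 \left(- \frac{1}{9782}\right) = 10 \left(- \frac{1}{9782}\right) = - \frac{5}{4891}$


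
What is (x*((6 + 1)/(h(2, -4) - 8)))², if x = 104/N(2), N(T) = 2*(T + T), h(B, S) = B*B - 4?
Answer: 8281/64 ≈ 129.39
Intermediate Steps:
h(B, S) = -4 + B² (h(B, S) = B² - 4 = -4 + B²)
N(T) = 4*T (N(T) = 2*(2*T) = 4*T)
x = 13 (x = 104/((4*2)) = 104/8 = 104*(⅛) = 13)
(x*((6 + 1)/(h(2, -4) - 8)))² = (13*((6 + 1)/((-4 + 2²) - 8)))² = (13*(7/((-4 + 4) - 8)))² = (13*(7/(0 - 8)))² = (13*(7/(-8)))² = (13*(7*(-⅛)))² = (13*(-7/8))² = (-91/8)² = 8281/64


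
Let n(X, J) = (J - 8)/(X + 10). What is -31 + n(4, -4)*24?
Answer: -361/7 ≈ -51.571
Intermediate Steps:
n(X, J) = (-8 + J)/(10 + X)
-31 + n(4, -4)*24 = -31 + ((-8 - 4)/(10 + 4))*24 = -31 + (-12/14)*24 = -31 + ((1/14)*(-12))*24 = -31 - 6/7*24 = -31 - 144/7 = -361/7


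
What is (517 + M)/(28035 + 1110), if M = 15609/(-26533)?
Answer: 13701952/773304285 ≈ 0.017719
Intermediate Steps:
M = -15609/26533 (M = 15609*(-1/26533) = -15609/26533 ≈ -0.58829)
(517 + M)/(28035 + 1110) = (517 - 15609/26533)/(28035 + 1110) = (13701952/26533)/29145 = (13701952/26533)*(1/29145) = 13701952/773304285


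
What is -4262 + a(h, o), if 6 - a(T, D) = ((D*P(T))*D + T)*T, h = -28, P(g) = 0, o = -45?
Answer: -5040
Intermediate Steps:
a(T, D) = 6 - T² (a(T, D) = 6 - ((D*0)*D + T)*T = 6 - (0*D + T)*T = 6 - (0 + T)*T = 6 - T*T = 6 - T²)
-4262 + a(h, o) = -4262 + (6 - 1*(-28)²) = -4262 + (6 - 1*784) = -4262 + (6 - 784) = -4262 - 778 = -5040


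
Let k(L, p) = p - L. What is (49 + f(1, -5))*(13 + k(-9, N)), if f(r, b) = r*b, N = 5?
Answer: 1188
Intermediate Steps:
f(r, b) = b*r
(49 + f(1, -5))*(13 + k(-9, N)) = (49 - 5*1)*(13 + (5 - 1*(-9))) = (49 - 5)*(13 + (5 + 9)) = 44*(13 + 14) = 44*27 = 1188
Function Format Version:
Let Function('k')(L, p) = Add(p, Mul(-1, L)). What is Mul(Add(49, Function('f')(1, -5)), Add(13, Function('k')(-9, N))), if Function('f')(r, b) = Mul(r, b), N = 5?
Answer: 1188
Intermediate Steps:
Function('f')(r, b) = Mul(b, r)
Mul(Add(49, Function('f')(1, -5)), Add(13, Function('k')(-9, N))) = Mul(Add(49, Mul(-5, 1)), Add(13, Add(5, Mul(-1, -9)))) = Mul(Add(49, -5), Add(13, Add(5, 9))) = Mul(44, Add(13, 14)) = Mul(44, 27) = 1188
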